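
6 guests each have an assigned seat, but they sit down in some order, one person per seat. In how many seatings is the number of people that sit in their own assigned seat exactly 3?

Pick the 3 fixed positions: C(6,3) = 20 ways.
The other 3 form a derangement: !3 = 2.
Total: 20 × 2 = 40.

40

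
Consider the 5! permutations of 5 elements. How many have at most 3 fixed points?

119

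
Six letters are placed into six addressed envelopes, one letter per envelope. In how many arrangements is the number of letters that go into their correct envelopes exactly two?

135

Choose which 2 of the 6 are fixed: C(6,2) = 15.
The remaining 4 must be deranged: !4 = 9.
Total: 15 × 9 = 135.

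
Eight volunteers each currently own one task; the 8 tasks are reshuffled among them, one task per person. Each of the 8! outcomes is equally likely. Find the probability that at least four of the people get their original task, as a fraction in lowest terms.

257/13440

Favorable outcomes: Σ_{i≥4} C(8,i)·!(8-i) = 70·9 + 56·2 + 28·1 + 8·0 + 1·1 = 771.
Total outcomes: 8! = 40320.
Probability = 771/40320 = 257/13440.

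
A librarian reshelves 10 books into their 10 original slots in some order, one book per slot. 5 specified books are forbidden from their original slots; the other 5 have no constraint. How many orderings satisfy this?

2170680

Let A_j be the event that the j-th constrained one is fixed. By inclusion-exclusion over the 5 events:
Σ_{j=0}^{5} (-1)^j C(5,j)(10-j)!
= C(5,0)·10! - C(5,1)·9! + C(5,2)·8! - C(5,3)·7! + C(5,4)·6! - C(5,5)·5!
= 3628800 - 1814400 + 403200 - 50400 + 3600 - 120
= 2170680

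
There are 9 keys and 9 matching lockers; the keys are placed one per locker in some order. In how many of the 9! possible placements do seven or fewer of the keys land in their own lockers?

362879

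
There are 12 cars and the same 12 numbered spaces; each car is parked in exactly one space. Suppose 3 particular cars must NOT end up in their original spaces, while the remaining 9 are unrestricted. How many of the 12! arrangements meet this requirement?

Inclusion-exclusion on the 3 forbidden self-matches:
Σ_{j=0}^{3} (-1)^j C(3,j)(12-j)!
= C(3,0)·12! - C(3,1)·11! + C(3,2)·10! - C(3,3)·9!
= 479001600 - 119750400 + 10886400 - 362880
= 369774720

369774720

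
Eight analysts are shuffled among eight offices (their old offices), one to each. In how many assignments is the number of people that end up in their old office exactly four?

630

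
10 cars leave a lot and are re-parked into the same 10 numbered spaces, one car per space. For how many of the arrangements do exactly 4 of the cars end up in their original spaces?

Choose which 4 of the 10 are fixed: C(10,4) = 210.
The other 6 form a derangement: !6 = 265.
Total: 210 × 265 = 55650.

55650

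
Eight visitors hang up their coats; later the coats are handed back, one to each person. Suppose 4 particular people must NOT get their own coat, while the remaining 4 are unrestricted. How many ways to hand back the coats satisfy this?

24024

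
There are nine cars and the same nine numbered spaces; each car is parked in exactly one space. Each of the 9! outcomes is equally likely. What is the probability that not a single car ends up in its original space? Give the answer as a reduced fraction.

16687/45360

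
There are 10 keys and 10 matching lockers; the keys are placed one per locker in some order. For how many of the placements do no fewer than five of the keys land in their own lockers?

Sum C(10,i)·!(10-i) for i = 5..10:
  i=5: C(10,5)·!5 = 252·44 = 11088
  i=6: C(10,6)·!4 = 210·9 = 1890
  i=7: C(10,7)·!3 = 120·2 = 240
  i=8: C(10,8)·!2 = 45·1 = 45
  i=9: C(10,9)·!1 = 10·0 = 0
  i=10: C(10,10)·!0 = 1·1 = 1
Total = 13264.

13264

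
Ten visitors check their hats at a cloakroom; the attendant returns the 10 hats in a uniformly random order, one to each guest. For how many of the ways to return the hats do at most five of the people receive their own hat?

# with exactly i fixed is C(10,i)·!(10-i); sum over i=0..5:
  i=0: C(10,0)·!10 = 1·1334961 = 1334961
  i=1: C(10,1)·!9 = 10·133496 = 1334960
  i=2: C(10,2)·!8 = 45·14833 = 667485
  i=3: C(10,3)·!7 = 120·1854 = 222480
  i=4: C(10,4)·!6 = 210·265 = 55650
  i=5: C(10,5)·!5 = 252·44 = 11088
Total = 3626624.

3626624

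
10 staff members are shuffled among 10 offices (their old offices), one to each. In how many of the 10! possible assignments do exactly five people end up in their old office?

11088

Choose which 5 of the 10 are fixed: C(10,5) = 252.
The other 5 form a derangement: !5 = 44.
Total: 252 × 44 = 11088.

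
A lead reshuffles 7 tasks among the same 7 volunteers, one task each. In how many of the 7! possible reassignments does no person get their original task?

1854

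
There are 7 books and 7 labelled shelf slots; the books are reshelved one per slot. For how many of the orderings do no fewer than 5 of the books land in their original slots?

22

# with exactly i fixed is C(7,i)·!(7-i); sum over i=5..7:
  i=5: C(7,5)·!2 = 21·1 = 21
  i=6: C(7,6)·!1 = 7·0 = 0
  i=7: C(7,7)·!0 = 1·1 = 1
Total = 22.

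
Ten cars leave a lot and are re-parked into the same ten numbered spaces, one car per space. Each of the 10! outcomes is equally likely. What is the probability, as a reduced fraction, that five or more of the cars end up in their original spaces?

Favorable outcomes: Σ_{i≥5} C(10,i)·!(10-i) = 252·44 + 210·9 + 120·2 + 45·1 + 10·0 + 1·1 = 13264.
Total outcomes: 10! = 3628800.
Probability = 13264/3628800 = 829/226800.

829/226800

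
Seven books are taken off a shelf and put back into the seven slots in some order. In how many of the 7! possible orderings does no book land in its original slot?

Recurrence: !7 = 7·!6 + (-1)^7.
!7 = 7·265 - 1 = 1854

1854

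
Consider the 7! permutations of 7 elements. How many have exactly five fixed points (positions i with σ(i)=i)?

21

Choose which 5 of the 7 are fixed: C(7,5) = 21.
The other 2 form a derangement: !2 = 1.
Total: 21 × 1 = 21.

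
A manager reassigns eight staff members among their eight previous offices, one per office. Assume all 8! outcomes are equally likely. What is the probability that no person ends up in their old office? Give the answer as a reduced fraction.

2119/5760

Favorable outcomes: !8 = 14833.
Total outcomes: 8! = 40320.
Probability = 14833/40320 = 2119/5760.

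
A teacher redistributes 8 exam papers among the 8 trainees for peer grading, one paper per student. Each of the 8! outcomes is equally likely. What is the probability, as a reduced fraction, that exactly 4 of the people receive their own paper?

1/64

Favorable outcomes: C(8,4)·!4 = 70·9 = 630.
Total outcomes: 8! = 40320.
Probability = 630/40320 = 1/64.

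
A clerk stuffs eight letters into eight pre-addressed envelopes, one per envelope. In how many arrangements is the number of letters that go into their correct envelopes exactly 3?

2464

Pick the 3 fixed positions: C(8,3) = 56 ways.
The other 5 form a derangement: !5 = 44.
Total: 56 × 44 = 2464.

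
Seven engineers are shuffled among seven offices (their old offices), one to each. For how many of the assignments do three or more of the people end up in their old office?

407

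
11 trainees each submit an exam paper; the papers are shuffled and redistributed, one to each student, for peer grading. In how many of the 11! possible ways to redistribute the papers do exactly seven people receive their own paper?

2970

Pick the 7 fixed positions: C(11,7) = 330 ways.
The other 4 form a derangement: !4 = 9.
Total: 330 × 9 = 2970.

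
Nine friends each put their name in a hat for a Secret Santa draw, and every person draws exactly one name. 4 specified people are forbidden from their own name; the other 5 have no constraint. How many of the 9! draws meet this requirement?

Inclusion-exclusion on the 4 forbidden self-matches:
Σ_{j=0}^{4} (-1)^j C(4,j)(9-j)!
= C(4,0)·9! - C(4,1)·8! + C(4,2)·7! - C(4,3)·6! + C(4,4)·5!
= 362880 - 161280 + 30240 - 2880 + 120
= 229080

229080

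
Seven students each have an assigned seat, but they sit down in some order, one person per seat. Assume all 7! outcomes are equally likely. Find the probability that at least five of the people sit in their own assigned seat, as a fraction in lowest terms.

Favorable outcomes: Σ_{i≥5} C(7,i)·!(7-i) = 21·1 + 7·0 + 1·1 = 22.
Total outcomes: 7! = 5040.
Probability = 22/5040 = 11/2520.

11/2520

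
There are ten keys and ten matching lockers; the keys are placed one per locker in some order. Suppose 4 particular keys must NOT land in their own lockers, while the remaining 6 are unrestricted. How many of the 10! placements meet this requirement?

Let A_j be the event that the j-th constrained one is fixed. By inclusion-exclusion over the 4 events:
Σ_{j=0}^{4} (-1)^j C(4,j)(10-j)!
= C(4,0)·10! - C(4,1)·9! + C(4,2)·8! - C(4,3)·7! + C(4,4)·6!
= 3628800 - 1451520 + 241920 - 20160 + 720
= 2399760

2399760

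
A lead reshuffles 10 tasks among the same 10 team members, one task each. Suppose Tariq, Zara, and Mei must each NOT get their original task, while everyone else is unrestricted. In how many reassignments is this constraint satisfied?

Let A_j be the event that the j-th constrained one is fixed. By inclusion-exclusion over the 3 events:
Σ_{j=0}^{3} (-1)^j C(3,j)(10-j)!
= C(3,0)·10! - C(3,1)·9! + C(3,2)·8! - C(3,3)·7!
= 3628800 - 1088640 + 120960 - 5040
= 2656080

2656080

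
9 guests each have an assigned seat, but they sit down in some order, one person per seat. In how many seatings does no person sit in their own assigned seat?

The subfactorial !9 = [9!/e] (nearest integer).
9! = 362880, and 362880/e ≈ 133496.09, so !9 = 133496.

133496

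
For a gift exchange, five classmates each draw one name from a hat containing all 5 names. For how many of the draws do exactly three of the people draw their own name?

Choose which 3 of the 5 are fixed: C(5,3) = 10.
The other 2 form a derangement: !2 = 1.
Total: 10 × 1 = 10.

10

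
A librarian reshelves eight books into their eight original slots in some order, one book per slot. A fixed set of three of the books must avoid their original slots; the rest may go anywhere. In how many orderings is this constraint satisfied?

Inclusion-exclusion on the 3 forbidden self-matches:
Σ_{j=0}^{3} (-1)^j C(3,j)(8-j)!
= C(3,0)·8! - C(3,1)·7! + C(3,2)·6! - C(3,3)·5!
= 40320 - 15120 + 2160 - 120
= 27240

27240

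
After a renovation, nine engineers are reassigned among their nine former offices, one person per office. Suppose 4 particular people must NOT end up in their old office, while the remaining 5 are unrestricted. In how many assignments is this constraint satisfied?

229080

Inclusion-exclusion on the 4 forbidden self-matches:
Σ_{j=0}^{4} (-1)^j C(4,j)(9-j)!
= C(4,0)·9! - C(4,1)·8! + C(4,2)·7! - C(4,3)·6! + C(4,4)·5!
= 362880 - 161280 + 30240 - 2880 + 120
= 229080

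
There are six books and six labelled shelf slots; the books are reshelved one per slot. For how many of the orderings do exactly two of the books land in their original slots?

135

Choose which 2 of the 6 are fixed: C(6,2) = 15.
The other 4 form a derangement: !4 = 9.
Total: 15 × 9 = 135.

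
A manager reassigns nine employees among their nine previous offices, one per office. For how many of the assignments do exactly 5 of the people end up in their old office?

Pick the 5 fixed positions: C(9,5) = 126 ways.
The other 4 form a derangement: !4 = 9.
Total: 126 × 9 = 1134.

1134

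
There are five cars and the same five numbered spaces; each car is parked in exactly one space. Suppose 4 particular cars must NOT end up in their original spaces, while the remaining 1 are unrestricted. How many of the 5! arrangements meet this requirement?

Inclusion-exclusion on the 4 forbidden self-matches:
Σ_{j=0}^{4} (-1)^j C(4,j)(5-j)!
= C(4,0)·5! - C(4,1)·4! + C(4,2)·3! - C(4,3)·2! + C(4,4)·1!
= 120 - 96 + 36 - 8 + 1
= 53

53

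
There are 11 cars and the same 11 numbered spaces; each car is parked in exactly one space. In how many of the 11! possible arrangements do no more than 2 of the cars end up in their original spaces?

Sum C(11,i)·!(11-i) for i = 0..2:
  i=0: C(11,0)·!11 = 1·14684570 = 14684570
  i=1: C(11,1)·!10 = 11·1334961 = 14684571
  i=2: C(11,2)·!9 = 55·133496 = 7342280
Total = 36711421.

36711421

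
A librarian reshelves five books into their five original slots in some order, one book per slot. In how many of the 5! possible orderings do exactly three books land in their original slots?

Choose which 3 of the 5 are fixed: C(5,3) = 10.
The other 2 form a derangement: !2 = 1.
Total: 10 × 1 = 10.

10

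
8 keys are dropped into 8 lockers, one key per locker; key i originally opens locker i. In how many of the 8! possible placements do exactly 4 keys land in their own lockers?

630

Pick the 4 fixed positions: C(8,4) = 70 ways.
The other 4 form a derangement: !4 = 9.
Total: 70 × 9 = 630.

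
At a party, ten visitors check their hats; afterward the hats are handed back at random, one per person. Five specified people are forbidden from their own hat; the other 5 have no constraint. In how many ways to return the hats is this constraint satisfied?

Inclusion-exclusion on the 5 forbidden self-matches:
Σ_{j=0}^{5} (-1)^j C(5,j)(10-j)!
= C(5,0)·10! - C(5,1)·9! + C(5,2)·8! - C(5,3)·7! + C(5,4)·6! - C(5,5)·5!
= 3628800 - 1814400 + 403200 - 50400 + 3600 - 120
= 2170680

2170680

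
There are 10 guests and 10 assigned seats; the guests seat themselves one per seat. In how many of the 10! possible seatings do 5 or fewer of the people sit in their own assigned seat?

3626624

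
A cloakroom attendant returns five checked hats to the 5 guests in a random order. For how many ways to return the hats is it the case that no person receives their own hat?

The number of derangements of 5 is !5 = Σ_{k=0}^{5} (-1)^k·5!/k!
= 5! - 5!/1! + 5!/2! - 5!/3! + 5!/4! - 5!/5!
= 120 - 120 + 60 - 20 + 5 - 1
= 44

44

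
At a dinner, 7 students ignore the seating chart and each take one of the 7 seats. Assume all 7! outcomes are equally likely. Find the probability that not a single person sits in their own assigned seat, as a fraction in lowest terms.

103/280

Favorable outcomes: !7 = 1854.
Total outcomes: 7! = 5040.
Probability = 1854/5040 = 103/280.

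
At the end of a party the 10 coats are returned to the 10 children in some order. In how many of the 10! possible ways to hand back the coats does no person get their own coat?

Recurrence: !10 = 10·!9 + (-1)^10.
!10 = 10·133496 + 1 = 1334961

1334961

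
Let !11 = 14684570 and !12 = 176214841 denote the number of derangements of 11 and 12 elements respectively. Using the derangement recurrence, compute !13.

!13 = (13-1)·(!12 + !11) = 12·(176214841 + 14684570) = 12·190899411 = 2290792932.

2290792932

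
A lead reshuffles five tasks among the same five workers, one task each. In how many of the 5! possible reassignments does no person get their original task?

44

The subfactorial !5 = [5!/e] (nearest integer).
5! = 120, and 120/e ≈ 44.15, so !5 = 44.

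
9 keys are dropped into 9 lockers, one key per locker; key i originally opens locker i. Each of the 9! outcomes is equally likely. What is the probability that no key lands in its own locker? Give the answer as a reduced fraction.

16687/45360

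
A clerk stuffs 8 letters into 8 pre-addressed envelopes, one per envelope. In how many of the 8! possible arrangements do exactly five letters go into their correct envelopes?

112

Choose which 5 of the 8 are fixed: C(8,5) = 56.
The other 3 form a derangement: !3 = 2.
Total: 56 × 2 = 112.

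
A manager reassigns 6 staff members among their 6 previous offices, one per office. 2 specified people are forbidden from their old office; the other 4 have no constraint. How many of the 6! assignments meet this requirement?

504

Inclusion-exclusion on the 2 forbidden self-matches:
Σ_{j=0}^{2} (-1)^j C(2,j)(6-j)!
= C(2,0)·6! - C(2,1)·5! + C(2,2)·4!
= 720 - 240 + 24
= 504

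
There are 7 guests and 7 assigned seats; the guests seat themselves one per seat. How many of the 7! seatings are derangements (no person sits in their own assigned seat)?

By inclusion-exclusion, !7 = Σ (-1)^k · 7!/k! for k=0..7
= 7! - 7!/1! + 7!/2! - 7!/3! + 7!/4! - 7!/5! + 7!/6! - 7!/7!
= 5040 - 5040 + 2520 - 840 + 210 - 42 + 7 - 1
= 1854

1854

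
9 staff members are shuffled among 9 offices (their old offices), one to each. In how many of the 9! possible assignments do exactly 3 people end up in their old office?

Choose which 3 of the 9 are fixed: C(9,3) = 84.
The remaining 6 must be deranged: !6 = 265.
Total: 84 × 265 = 22260.

22260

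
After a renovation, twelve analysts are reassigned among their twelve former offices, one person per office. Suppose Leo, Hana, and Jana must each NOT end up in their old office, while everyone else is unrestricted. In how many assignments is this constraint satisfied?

369774720

Inclusion-exclusion on the 3 forbidden self-matches:
Σ_{j=0}^{3} (-1)^j C(3,j)(12-j)!
= C(3,0)·12! - C(3,1)·11! + C(3,2)·10! - C(3,3)·9!
= 479001600 - 119750400 + 10886400 - 362880
= 369774720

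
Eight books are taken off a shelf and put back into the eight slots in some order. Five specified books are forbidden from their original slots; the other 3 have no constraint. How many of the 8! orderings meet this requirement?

21234

Let A_j be the event that the j-th constrained one is fixed. By inclusion-exclusion over the 5 events:
Σ_{j=0}^{5} (-1)^j C(5,j)(8-j)!
= C(5,0)·8! - C(5,1)·7! + C(5,2)·6! - C(5,3)·5! + C(5,4)·4! - C(5,5)·3!
= 40320 - 25200 + 7200 - 1200 + 120 - 6
= 21234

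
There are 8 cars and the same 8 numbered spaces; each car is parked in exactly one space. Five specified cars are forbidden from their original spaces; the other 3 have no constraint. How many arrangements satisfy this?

Inclusion-exclusion on the 5 forbidden self-matches:
Σ_{j=0}^{5} (-1)^j C(5,j)(8-j)!
= C(5,0)·8! - C(5,1)·7! + C(5,2)·6! - C(5,3)·5! + C(5,4)·4! - C(5,5)·3!
= 40320 - 25200 + 7200 - 1200 + 120 - 6
= 21234

21234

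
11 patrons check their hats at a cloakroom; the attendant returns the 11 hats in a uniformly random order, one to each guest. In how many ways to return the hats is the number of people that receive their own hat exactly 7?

Choose which 7 of the 11 are fixed: C(11,7) = 330.
The remaining 4 must be deranged: !4 = 9.
Total: 330 × 9 = 2970.

2970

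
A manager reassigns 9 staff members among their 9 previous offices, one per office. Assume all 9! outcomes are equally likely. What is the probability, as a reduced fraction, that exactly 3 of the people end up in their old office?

53/864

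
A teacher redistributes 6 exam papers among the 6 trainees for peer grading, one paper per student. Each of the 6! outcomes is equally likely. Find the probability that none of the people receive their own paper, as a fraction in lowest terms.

Favorable outcomes: !6 = 265.
Total outcomes: 6! = 720.
Probability = 265/720 = 53/144.

53/144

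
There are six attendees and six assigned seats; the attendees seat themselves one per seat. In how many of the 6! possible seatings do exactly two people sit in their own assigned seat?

Pick the 2 fixed positions: C(6,2) = 15 ways.
The other 4 form a derangement: !4 = 9.
Total: 15 × 9 = 135.

135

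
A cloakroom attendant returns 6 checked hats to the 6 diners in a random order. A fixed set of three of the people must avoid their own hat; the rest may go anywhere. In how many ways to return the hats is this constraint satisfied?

Let A_j be the event that the j-th constrained one is fixed. By inclusion-exclusion over the 3 events:
Σ_{j=0}^{3} (-1)^j C(3,j)(6-j)!
= C(3,0)·6! - C(3,1)·5! + C(3,2)·4! - C(3,3)·3!
= 720 - 360 + 72 - 6
= 426

426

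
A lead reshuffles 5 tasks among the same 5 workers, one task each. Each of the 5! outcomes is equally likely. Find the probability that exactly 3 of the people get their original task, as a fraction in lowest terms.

Favorable outcomes: C(5,3)·!2 = 10·1 = 10.
Total outcomes: 5! = 120.
Probability = 10/120 = 1/12.

1/12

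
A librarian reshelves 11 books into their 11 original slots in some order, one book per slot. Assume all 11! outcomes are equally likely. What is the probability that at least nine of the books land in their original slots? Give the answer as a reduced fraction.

Favorable outcomes: Σ_{i≥9} C(11,i)·!(11-i) = 55·1 + 11·0 + 1·1 = 56.
Total outcomes: 11! = 39916800.
Probability = 56/39916800 = 1/712800.

1/712800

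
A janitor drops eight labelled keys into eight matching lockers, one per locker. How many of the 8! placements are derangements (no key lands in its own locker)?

14833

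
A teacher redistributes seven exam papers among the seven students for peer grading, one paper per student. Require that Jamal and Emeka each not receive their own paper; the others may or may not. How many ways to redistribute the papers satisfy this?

3720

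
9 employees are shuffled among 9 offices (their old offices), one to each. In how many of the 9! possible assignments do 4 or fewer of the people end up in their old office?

# with exactly i fixed is C(9,i)·!(9-i); sum over i=0..4:
  i=0: C(9,0)·!9 = 1·133496 = 133496
  i=1: C(9,1)·!8 = 9·14833 = 133497
  i=2: C(9,2)·!7 = 36·1854 = 66744
  i=3: C(9,3)·!6 = 84·265 = 22260
  i=4: C(9,4)·!5 = 126·44 = 5544
Total = 361541.

361541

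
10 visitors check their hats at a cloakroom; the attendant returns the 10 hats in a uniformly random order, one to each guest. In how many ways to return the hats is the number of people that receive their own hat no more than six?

Sum C(10,i)·!(10-i) for i = 0..6:
  i=0: C(10,0)·!10 = 1·1334961 = 1334961
  i=1: C(10,1)·!9 = 10·133496 = 1334960
  i=2: C(10,2)·!8 = 45·14833 = 667485
  i=3: C(10,3)·!7 = 120·1854 = 222480
  i=4: C(10,4)·!6 = 210·265 = 55650
  i=5: C(10,5)·!5 = 252·44 = 11088
  i=6: C(10,6)·!4 = 210·9 = 1890
Total = 3628514.

3628514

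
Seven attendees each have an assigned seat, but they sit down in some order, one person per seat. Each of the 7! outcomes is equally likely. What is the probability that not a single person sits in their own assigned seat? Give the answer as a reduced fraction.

Favorable outcomes: !7 = 1854.
Total outcomes: 7! = 5040.
Probability = 1854/5040 = 103/280.

103/280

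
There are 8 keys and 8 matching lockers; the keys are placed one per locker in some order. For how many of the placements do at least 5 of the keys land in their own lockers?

141

Sum C(8,i)·!(8-i) for i = 5..8:
  i=5: C(8,5)·!3 = 56·2 = 112
  i=6: C(8,6)·!2 = 28·1 = 28
  i=7: C(8,7)·!1 = 8·0 = 0
  i=8: C(8,8)·!0 = 1·1 = 1
Total = 141.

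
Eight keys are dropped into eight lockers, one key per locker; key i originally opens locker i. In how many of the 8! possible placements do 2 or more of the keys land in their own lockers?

10655

Sum C(8,i)·!(8-i) for i = 2..8:
  i=2: C(8,2)·!6 = 28·265 = 7420
  i=3: C(8,3)·!5 = 56·44 = 2464
  i=4: C(8,4)·!4 = 70·9 = 630
  i=5: C(8,5)·!3 = 56·2 = 112
  i=6: C(8,6)·!2 = 28·1 = 28
  i=7: C(8,7)·!1 = 8·0 = 0
  i=8: C(8,8)·!0 = 1·1 = 1
Total = 10655.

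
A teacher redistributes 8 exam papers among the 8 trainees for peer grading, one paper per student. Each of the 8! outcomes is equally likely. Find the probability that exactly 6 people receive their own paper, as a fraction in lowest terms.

Favorable outcomes: C(8,6)·!2 = 28·1 = 28.
Total outcomes: 8! = 40320.
Probability = 28/40320 = 1/1440.

1/1440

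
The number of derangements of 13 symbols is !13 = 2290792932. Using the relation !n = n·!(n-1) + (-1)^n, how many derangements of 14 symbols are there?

32071101049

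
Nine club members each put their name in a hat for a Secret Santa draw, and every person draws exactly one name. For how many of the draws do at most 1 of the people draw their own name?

266993

# with exactly i fixed is C(9,i)·!(9-i); sum over i=0..1:
  i=0: C(9,0)·!9 = 1·133496 = 133496
  i=1: C(9,1)·!8 = 9·14833 = 133497
Total = 266993.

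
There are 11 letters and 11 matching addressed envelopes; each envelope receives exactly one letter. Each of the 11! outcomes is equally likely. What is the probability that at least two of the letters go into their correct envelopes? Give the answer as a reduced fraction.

Favorable outcomes: Σ_{i≥2} C(11,i)·!(11-i) = 55·133496 + 165·14833 + 330·1854 + 462·265 + 462·44 + 330·9 + 165·2 + 55·1 + 11·0 + 1·1 = 10547659.
Total outcomes: 11! = 39916800.
Probability = 10547659/39916800 = 10547659/39916800.

10547659/39916800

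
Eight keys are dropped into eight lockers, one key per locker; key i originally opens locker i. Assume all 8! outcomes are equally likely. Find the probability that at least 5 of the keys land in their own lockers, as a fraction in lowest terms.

47/13440

Favorable outcomes: Σ_{i≥5} C(8,i)·!(8-i) = 56·2 + 28·1 + 8·0 + 1·1 = 141.
Total outcomes: 8! = 40320.
Probability = 141/40320 = 47/13440.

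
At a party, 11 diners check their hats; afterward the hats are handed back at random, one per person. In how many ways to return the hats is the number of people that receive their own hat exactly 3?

2447445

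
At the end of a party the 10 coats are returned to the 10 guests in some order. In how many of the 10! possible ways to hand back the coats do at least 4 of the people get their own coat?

Sum C(10,i)·!(10-i) for i = 4..10:
  i=4: C(10,4)·!6 = 210·265 = 55650
  i=5: C(10,5)·!5 = 252·44 = 11088
  i=6: C(10,6)·!4 = 210·9 = 1890
  i=7: C(10,7)·!3 = 120·2 = 240
  i=8: C(10,8)·!2 = 45·1 = 45
  i=9: C(10,9)·!1 = 10·0 = 0
  i=10: C(10,10)·!0 = 1·1 = 1
Total = 68914.

68914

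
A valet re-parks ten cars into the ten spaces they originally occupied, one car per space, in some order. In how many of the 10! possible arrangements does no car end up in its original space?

1334961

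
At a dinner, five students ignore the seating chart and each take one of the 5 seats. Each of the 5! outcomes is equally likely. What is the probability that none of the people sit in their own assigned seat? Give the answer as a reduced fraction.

11/30

Favorable outcomes: !5 = 44.
Total outcomes: 5! = 120.
Probability = 44/120 = 11/30.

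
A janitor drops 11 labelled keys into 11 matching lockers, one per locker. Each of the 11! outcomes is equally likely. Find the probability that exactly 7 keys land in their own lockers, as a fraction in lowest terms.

Favorable outcomes: C(11,7)·!4 = 330·9 = 2970.
Total outcomes: 11! = 39916800.
Probability = 2970/39916800 = 1/13440.

1/13440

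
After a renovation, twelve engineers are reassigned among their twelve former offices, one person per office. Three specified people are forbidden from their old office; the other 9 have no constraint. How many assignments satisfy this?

Inclusion-exclusion on the 3 forbidden self-matches:
Σ_{j=0}^{3} (-1)^j C(3,j)(12-j)!
= C(3,0)·12! - C(3,1)·11! + C(3,2)·10! - C(3,3)·9!
= 479001600 - 119750400 + 10886400 - 362880
= 369774720

369774720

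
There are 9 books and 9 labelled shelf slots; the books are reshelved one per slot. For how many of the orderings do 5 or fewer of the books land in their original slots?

362675

Sum C(9,i)·!(9-i) for i = 0..5:
  i=0: C(9,0)·!9 = 1·133496 = 133496
  i=1: C(9,1)·!8 = 9·14833 = 133497
  i=2: C(9,2)·!7 = 36·1854 = 66744
  i=3: C(9,3)·!6 = 84·265 = 22260
  i=4: C(9,4)·!5 = 126·44 = 5544
  i=5: C(9,5)·!4 = 126·9 = 1134
Total = 362675.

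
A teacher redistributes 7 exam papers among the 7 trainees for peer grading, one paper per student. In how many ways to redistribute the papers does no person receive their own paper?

1854

The subfactorial !7 = [7!/e] (nearest integer).
7! = 5040, and 5040/e ≈ 1854.11, so !7 = 1854.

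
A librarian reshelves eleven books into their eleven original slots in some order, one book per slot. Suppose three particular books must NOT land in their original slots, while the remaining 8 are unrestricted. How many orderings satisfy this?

Let A_j be the event that the j-th constrained one is fixed. By inclusion-exclusion over the 3 events:
Σ_{j=0}^{3} (-1)^j C(3,j)(11-j)!
= C(3,0)·11! - C(3,1)·10! + C(3,2)·9! - C(3,3)·8!
= 39916800 - 10886400 + 1088640 - 40320
= 30078720

30078720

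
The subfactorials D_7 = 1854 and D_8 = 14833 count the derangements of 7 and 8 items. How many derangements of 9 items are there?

D_9 = (9-1)·(D_8 + D_7) = 8·(14833 + 1854) = 8·16687 = 133496.

133496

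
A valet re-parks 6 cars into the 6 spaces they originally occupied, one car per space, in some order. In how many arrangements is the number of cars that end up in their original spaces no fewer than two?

Sum C(6,i)·!(6-i) for i = 2..6:
  i=2: C(6,2)·!4 = 15·9 = 135
  i=3: C(6,3)·!3 = 20·2 = 40
  i=4: C(6,4)·!2 = 15·1 = 15
  i=5: C(6,5)·!1 = 6·0 = 0
  i=6: C(6,6)·!0 = 1·1 = 1
Total = 191.

191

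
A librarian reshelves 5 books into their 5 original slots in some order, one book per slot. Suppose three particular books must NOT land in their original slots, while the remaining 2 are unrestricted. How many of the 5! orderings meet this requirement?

Inclusion-exclusion on the 3 forbidden self-matches:
Σ_{j=0}^{3} (-1)^j C(3,j)(5-j)!
= C(3,0)·5! - C(3,1)·4! + C(3,2)·3! - C(3,3)·2!
= 120 - 72 + 18 - 2
= 64

64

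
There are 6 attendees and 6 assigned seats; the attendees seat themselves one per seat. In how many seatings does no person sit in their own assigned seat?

265

The subfactorial !6 = [6!/e] (nearest integer).
6! = 720, and 720/e ≈ 264.87, so !6 = 265.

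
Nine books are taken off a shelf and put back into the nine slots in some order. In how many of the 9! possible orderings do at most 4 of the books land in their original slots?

Sum C(9,i)·!(9-i) for i = 0..4:
  i=0: C(9,0)·!9 = 1·133496 = 133496
  i=1: C(9,1)·!8 = 9·14833 = 133497
  i=2: C(9,2)·!7 = 36·1854 = 66744
  i=3: C(9,3)·!6 = 84·265 = 22260
  i=4: C(9,4)·!5 = 126·44 = 5544
Total = 361541.

361541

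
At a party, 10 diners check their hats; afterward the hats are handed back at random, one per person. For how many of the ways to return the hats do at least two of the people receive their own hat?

958879

# with exactly i fixed is C(10,i)·!(10-i); sum over i=2..10:
  i=2: C(10,2)·!8 = 45·14833 = 667485
  i=3: C(10,3)·!7 = 120·1854 = 222480
  i=4: C(10,4)·!6 = 210·265 = 55650
  i=5: C(10,5)·!5 = 252·44 = 11088
  i=6: C(10,6)·!4 = 210·9 = 1890
  i=7: C(10,7)·!3 = 120·2 = 240
  i=8: C(10,8)·!2 = 45·1 = 45
  i=9: C(10,9)·!1 = 10·0 = 0
  i=10: C(10,10)·!0 = 1·1 = 1
Total = 958879.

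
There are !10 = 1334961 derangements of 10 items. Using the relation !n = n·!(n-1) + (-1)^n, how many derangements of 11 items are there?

!11 = 11·1334961 - 1 = 14684570.

14684570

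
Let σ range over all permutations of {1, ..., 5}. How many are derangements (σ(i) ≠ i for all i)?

44

Use !n = n·!(n-1) + (-1)^n.
!5 = 5·9 - 1 = 44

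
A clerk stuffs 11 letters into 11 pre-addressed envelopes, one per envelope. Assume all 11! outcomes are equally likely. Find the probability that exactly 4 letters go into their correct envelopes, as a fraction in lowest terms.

Favorable outcomes: C(11,4)·!7 = 330·1854 = 611820.
Total outcomes: 11! = 39916800.
Probability = 611820/39916800 = 103/6720.

103/6720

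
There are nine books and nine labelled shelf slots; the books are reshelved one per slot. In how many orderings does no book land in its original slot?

!9 = 9! · Σ_{k=0}^{9} (-1)^k/k!
= 9! - 9!/1! + 9!/2! - 9!/3! + 9!/4! - 9!/5! + 9!/6! - 9!/7! + 9!/8! - 9!/9!
= 362880 - 362880 + 181440 - 60480 + 15120 - 3024 + 504 - 72 + 9 - 1
= 133496

133496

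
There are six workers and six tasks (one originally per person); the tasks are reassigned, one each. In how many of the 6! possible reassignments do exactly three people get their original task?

Choose which 3 of the 6 are fixed: C(6,3) = 20.
The other 3 form a derangement: !3 = 2.
Total: 20 × 2 = 40.

40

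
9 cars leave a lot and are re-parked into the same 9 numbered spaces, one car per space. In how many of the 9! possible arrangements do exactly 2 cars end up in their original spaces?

66744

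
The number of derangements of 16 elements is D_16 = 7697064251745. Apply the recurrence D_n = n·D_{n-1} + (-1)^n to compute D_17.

D_17 = 17·7697064251745 - 1 = 130850092279664.

130850092279664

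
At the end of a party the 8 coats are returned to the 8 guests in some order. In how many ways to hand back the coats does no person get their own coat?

14833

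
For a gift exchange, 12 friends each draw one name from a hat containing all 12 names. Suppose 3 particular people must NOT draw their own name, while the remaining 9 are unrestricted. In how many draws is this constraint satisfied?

Inclusion-exclusion on the 3 forbidden self-matches:
Σ_{j=0}^{3} (-1)^j C(3,j)(12-j)!
= C(3,0)·12! - C(3,1)·11! + C(3,2)·10! - C(3,3)·9!
= 479001600 - 119750400 + 10886400 - 362880
= 369774720

369774720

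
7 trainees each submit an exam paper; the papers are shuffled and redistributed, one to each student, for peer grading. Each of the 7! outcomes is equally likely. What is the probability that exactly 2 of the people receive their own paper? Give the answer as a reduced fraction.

11/60

Favorable outcomes: C(7,2)·!5 = 21·44 = 924.
Total outcomes: 7! = 5040.
Probability = 924/5040 = 11/60.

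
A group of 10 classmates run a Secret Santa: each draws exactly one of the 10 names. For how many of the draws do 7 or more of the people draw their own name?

286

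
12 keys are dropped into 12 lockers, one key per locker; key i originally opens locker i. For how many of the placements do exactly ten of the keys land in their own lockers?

66

Choose which 10 of the 12 are fixed: C(12,10) = 66.
The other 2 form a derangement: !2 = 1.
Total: 66 × 1 = 66.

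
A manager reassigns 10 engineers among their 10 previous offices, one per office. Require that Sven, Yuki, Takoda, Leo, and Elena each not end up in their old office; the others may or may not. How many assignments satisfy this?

2170680

Let A_j be the event that the j-th constrained one is fixed. By inclusion-exclusion over the 5 events:
Σ_{j=0}^{5} (-1)^j C(5,j)(10-j)!
= C(5,0)·10! - C(5,1)·9! + C(5,2)·8! - C(5,3)·7! + C(5,4)·6! - C(5,5)·5!
= 3628800 - 1814400 + 403200 - 50400 + 3600 - 120
= 2170680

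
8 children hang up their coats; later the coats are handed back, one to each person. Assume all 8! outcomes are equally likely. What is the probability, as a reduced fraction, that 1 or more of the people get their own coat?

3641/5760

Favorable outcomes: Σ_{i≥1} C(8,i)·!(8-i) = 8·1854 + 28·265 + 56·44 + 70·9 + 56·2 + 28·1 + 8·0 + 1·1 = 25487.
Total outcomes: 8! = 40320.
Probability = 25487/40320 = 3641/5760.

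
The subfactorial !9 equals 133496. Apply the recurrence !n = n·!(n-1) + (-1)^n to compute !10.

1334961

!10 = 10·133496 + 1 = 1334961.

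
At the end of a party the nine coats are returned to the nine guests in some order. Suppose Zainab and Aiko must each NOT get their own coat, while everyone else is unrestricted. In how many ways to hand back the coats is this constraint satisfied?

Let A_j be the event that the j-th constrained one is fixed. By inclusion-exclusion over the 2 events:
Σ_{j=0}^{2} (-1)^j C(2,j)(9-j)!
= C(2,0)·9! - C(2,1)·8! + C(2,2)·7!
= 362880 - 80640 + 5040
= 287280

287280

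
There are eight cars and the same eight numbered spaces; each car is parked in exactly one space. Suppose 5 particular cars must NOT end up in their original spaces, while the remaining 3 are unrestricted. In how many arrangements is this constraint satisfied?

21234

Inclusion-exclusion on the 5 forbidden self-matches:
Σ_{j=0}^{5} (-1)^j C(5,j)(8-j)!
= C(5,0)·8! - C(5,1)·7! + C(5,2)·6! - C(5,3)·5! + C(5,4)·4! - C(5,5)·3!
= 40320 - 25200 + 7200 - 1200 + 120 - 6
= 21234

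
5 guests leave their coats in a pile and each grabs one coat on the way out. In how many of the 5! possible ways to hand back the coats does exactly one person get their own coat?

45

Pick the single fixed position: C(5,1) = 5 ways.
The remaining 4 must be deranged: !4 = 9.
Total: 5 × 9 = 45.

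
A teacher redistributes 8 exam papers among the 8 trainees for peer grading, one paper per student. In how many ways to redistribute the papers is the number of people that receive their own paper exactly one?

Pick the single fixed position: C(8,1) = 8 ways.
The remaining 7 must be deranged: !7 = 1854.
Total: 8 × 1854 = 14832.

14832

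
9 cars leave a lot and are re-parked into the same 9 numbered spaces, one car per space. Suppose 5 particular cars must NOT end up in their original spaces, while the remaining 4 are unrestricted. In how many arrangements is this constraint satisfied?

205056

Inclusion-exclusion on the 5 forbidden self-matches:
Σ_{j=0}^{5} (-1)^j C(5,j)(9-j)!
= C(5,0)·9! - C(5,1)·8! + C(5,2)·7! - C(5,3)·6! + C(5,4)·5! - C(5,5)·4!
= 362880 - 201600 + 50400 - 7200 + 600 - 24
= 205056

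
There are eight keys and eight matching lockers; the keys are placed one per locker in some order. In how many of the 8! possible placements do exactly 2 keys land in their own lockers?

7420

Choose which 2 of the 8 are fixed: C(8,2) = 28.
The remaining 6 must be deranged: !6 = 265.
Total: 28 × 265 = 7420.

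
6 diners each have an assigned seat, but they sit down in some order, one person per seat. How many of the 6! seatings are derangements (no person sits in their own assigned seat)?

Recurrence: !6 = 6·!5 + (-1)^6.
!6 = 6·44 + 1 = 265

265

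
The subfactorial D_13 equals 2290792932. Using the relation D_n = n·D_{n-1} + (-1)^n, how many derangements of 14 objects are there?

32071101049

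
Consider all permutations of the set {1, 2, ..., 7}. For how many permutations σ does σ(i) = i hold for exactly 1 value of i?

1855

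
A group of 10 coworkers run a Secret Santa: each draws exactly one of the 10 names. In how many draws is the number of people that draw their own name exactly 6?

Choose which 6 of the 10 are fixed: C(10,6) = 210.
The remaining 4 must be deranged: !4 = 9.
Total: 210 × 9 = 1890.

1890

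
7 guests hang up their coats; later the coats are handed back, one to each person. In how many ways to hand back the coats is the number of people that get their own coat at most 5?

# with exactly i fixed is C(7,i)·!(7-i); sum over i=0..5:
  i=0: C(7,0)·!7 = 1·1854 = 1854
  i=1: C(7,1)·!6 = 7·265 = 1855
  i=2: C(7,2)·!5 = 21·44 = 924
  i=3: C(7,3)·!4 = 35·9 = 315
  i=4: C(7,4)·!3 = 35·2 = 70
  i=5: C(7,5)·!2 = 21·1 = 21
Total = 5039.

5039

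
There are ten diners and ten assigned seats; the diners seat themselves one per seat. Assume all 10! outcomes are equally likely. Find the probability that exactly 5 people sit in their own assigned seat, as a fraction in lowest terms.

11/3600

Favorable outcomes: C(10,5)·!5 = 252·44 = 11088.
Total outcomes: 10! = 3628800.
Probability = 11088/3628800 = 11/3600.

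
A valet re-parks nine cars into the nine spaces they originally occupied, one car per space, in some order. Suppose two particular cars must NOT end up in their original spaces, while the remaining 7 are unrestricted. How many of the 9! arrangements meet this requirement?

287280

Inclusion-exclusion on the 2 forbidden self-matches:
Σ_{j=0}^{2} (-1)^j C(2,j)(9-j)!
= C(2,0)·9! - C(2,1)·8! + C(2,2)·7!
= 362880 - 80640 + 5040
= 287280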